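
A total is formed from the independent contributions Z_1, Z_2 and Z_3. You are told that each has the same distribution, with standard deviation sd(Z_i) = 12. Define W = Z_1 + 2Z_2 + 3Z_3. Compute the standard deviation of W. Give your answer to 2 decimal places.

44.90

Var(Z_i) = (12)² = 144
By independence, Var(W) = (1)²Var(Z_1) + (2)²Var(Z_2) + (3)²Var(Z_3)
= (1)²·144 + (2)²·144 + (3)²·144 = 2016
sd(W) = √2016 ≈ 44.90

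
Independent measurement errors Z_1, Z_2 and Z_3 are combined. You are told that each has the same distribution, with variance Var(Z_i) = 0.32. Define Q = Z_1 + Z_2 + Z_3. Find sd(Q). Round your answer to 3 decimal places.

By independence, Var(Q) = (1)²Var(Z_1) + (1)²Var(Z_2) + (1)²Var(Z_3)
= (1)²·0.32 + (1)²·0.32 + (1)²·0.32 = 0.96
sd(Q) = √0.96 ≈ 0.980

0.980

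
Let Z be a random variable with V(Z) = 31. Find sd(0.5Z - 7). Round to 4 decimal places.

2.7839

V(0.5Z - 7) = (0.5)²·31 = 7.75
sd(0.5Z - 7) = √7.75 ≈ 2.7839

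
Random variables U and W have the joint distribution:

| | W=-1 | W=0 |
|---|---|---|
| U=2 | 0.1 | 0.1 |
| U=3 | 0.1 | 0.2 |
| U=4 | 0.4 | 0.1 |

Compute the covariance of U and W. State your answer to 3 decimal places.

-0.120

E[U] = 3.3,  E[W] = -0.6
E[UW] = -2.1
cov(U,W) = E[UW] − E[U]E[W] = -2.1 − (3.3)(-0.6) = -0.12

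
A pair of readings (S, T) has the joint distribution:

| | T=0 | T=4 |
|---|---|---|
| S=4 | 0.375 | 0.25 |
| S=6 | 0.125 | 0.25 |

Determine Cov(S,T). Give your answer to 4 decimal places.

0.5000

E[S] = 4.75,  E[T] = 2
E[ST] = 10
Cov(S,T) = E[ST] − E[S]E[T] = 10 − (4.75)(2) = 0.5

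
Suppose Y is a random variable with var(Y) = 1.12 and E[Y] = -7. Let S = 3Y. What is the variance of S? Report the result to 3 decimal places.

10.080

var(3Y) = (3)²·var(Y) = 9·1.12 = 10.08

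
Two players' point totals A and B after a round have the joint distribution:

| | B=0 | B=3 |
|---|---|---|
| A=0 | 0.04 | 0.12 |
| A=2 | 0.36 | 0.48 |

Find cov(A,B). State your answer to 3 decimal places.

E[A] = 1.68,  E[B] = 1.8
E[AB] = 2.88
cov(A,B) = E[AB] − E[A]E[B] = 2.88 − (1.68)(1.8) = -0.144

-0.144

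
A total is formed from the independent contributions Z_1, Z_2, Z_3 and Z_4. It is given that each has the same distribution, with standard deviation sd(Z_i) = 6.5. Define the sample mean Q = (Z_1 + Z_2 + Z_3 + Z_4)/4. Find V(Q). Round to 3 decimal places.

10.563

V(Z_i) = (6.5)² = 42.25
By independence, V(Q) = (0.25)²V(Z_1) + (0.25)²V(Z_2) + (0.25)²V(Z_3) + (0.25)²V(Z_4)
= (0.25)²·42.25 + (0.25)²·42.25 + (0.25)²·42.25 + (0.25)²·42.25 = 10.5625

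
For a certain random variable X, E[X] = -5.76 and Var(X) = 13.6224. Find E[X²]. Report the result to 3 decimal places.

46.800

E[X²] = Var(X) + (E[X])² = 13.6224 + (-5.76)² = 46.8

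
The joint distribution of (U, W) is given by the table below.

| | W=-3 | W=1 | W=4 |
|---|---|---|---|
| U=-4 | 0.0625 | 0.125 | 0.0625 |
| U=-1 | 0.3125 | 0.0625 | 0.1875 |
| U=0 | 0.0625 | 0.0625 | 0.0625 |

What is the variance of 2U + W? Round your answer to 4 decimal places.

16.3086

E[U] = -1.5625,  E[W] = 0.1875,  E[UW] = -0.625
var(U) = 4.5625 − (-1.5625)² = 2.12109375;  var(W) = 9.1875 − (0.1875)² = 9.15234375
Cov(U,W) = -0.625 − (-1.5625)(0.1875) = -0.33203125
var(2U + W) = (2)²·2.12109375 + (1)²·9.15234375 + 2·(2)·(1)·-0.33203125 = 16.30859375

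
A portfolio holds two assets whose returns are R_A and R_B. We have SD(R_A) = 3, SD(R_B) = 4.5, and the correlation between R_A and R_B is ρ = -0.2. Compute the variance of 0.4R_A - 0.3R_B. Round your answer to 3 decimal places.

3.911

var(R_A) = (3)² = 9;  var(R_B) = (4.5)² = 20.25
Cov(R_A,R_B) = ρ·SD(R_A)·SD(R_B) = -0.2·3·4.5 = -2.7
var(0.4R_A - 0.3R_B) = (0.4)²·var(R_A) + (-0.3)²·var(R_B) + 2·(0.4)·(-0.3)·Cov(R_A,R_B)
= 0.16·9 + 0.09·20.25 + -0.24·-2.7 = 3.9105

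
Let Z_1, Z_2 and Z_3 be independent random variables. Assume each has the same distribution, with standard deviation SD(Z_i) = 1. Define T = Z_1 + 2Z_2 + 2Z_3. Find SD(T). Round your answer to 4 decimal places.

3.0000

var(Z_i) = (1)² = 1
By independence, var(T) = (1)²var(Z_1) + (2)²var(Z_2) + (2)²var(Z_3)
= (1)²·1 + (2)²·1 + (2)²·1 = 9
SD(T) = √9 ≈ 3.0000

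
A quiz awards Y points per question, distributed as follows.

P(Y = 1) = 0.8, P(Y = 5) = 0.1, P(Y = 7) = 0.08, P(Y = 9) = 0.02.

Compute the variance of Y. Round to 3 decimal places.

E[Y] = (1)(0.8) + (5)(0.1) + (7)(0.08) + (9)(0.02) = 2.04
E[Y²] = (1)²(0.8) + (5)²(0.1) + (7)²(0.08) + (9)²(0.02) = 8.84
Var(Y) = E[Y²] − (E[Y])² = 8.84 − (2.04)² = 4.6784

4.678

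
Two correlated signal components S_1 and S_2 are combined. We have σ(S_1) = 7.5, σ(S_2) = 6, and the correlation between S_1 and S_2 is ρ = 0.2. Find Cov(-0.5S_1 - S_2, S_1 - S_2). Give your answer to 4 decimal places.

3.3750

var(S_1) = (7.5)² = 56.25;  var(S_2) = (6)² = 36
Cov(S_1,S_2) = ρ·σ(S_1)·σ(S_2) = 0.2·7.5·6 = 9
Cov(-0.5S_1 - S_2, S_1 - S_2) = (-0.5)(1)var(S_1) + (-1)(-1)var(S_2) + [(-0.5)(-1) + (-1)(1)]Cov(S_1,S_2)
= -0.5·56.25 + 1·36 + -0.5·9 = 3.375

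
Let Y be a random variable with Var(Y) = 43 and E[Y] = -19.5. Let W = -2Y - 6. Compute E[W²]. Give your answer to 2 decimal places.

E[-2Y - 6] = -2·-19.5 − 6 = 33
Var(-2Y - 6) = (-2)²·43 = 172
E[W²] = Var(W) + (E[W])² = 172 + (33)² = 1261

1261.00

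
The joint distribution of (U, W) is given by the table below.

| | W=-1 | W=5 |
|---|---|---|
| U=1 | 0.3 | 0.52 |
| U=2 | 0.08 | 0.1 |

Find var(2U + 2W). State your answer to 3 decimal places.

33.960

E[U] = 1.18,  E[W] = 2.72,  E[UW] = 3.14
var(U) = 1.54 − (1.18)² = 0.1476;  var(W) = 15.88 − (2.72)² = 8.4816
Cov(U,W) = 3.14 − (1.18)(2.72) = -0.0696
var(2U + 2W) = (2)²·0.1476 + (2)²·8.4816 + 2·(2)·(2)·-0.0696 = 33.96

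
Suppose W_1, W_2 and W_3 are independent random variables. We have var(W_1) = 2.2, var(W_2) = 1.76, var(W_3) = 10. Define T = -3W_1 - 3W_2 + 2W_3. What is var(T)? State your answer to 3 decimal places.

By independence, var(T) = (-3)²var(W_1) + (-3)²var(W_2) + (2)²var(W_3)
= (-3)²·2.2 + (-3)²·1.76 + (2)²·10 = 75.64

75.640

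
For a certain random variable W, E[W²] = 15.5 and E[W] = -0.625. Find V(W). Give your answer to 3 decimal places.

15.109

V(W) = 15.5 − (-0.625)² = 15.109375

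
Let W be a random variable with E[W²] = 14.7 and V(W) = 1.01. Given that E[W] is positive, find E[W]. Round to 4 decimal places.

(E[W])² = E[W²] − V(W) = 14.7 − 1.01 = 13.69
E[W] = √13.69 = 3.7

3.7000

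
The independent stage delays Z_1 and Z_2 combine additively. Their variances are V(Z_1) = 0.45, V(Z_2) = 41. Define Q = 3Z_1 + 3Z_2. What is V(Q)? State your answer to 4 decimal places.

By independence, V(Q) = (3)²V(Z_1) + (3)²V(Z_2)
= (3)²·0.45 + (3)²·41 = 373.05

373.0500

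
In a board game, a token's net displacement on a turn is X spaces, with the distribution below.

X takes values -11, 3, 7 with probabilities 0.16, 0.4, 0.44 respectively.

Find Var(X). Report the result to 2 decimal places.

E[X] = (-11)(0.16) + (3)(0.4) + (7)(0.44) = 2.52
E[X²] = (-11)²(0.16) + (3)²(0.4) + (7)²(0.44) = 44.52
Var(X) = E[X²] − (E[X])² = 44.52 − (2.52)² = 38.1696

38.17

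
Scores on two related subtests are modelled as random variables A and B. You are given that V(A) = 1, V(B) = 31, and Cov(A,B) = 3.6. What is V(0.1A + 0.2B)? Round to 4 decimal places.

1.3940

V(0.1A + 0.2B) = (0.1)²·V(A) + (0.2)²·V(B) + 2·(0.1)·(0.2)·Cov(A,B)
= 0.01·1 + 0.04·31 + 0.04·3.6 = 1.394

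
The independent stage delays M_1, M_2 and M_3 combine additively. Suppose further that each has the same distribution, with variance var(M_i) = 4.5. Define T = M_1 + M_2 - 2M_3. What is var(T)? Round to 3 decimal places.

By independence, var(T) = (1)²var(M_1) + (1)²var(M_2) + (-2)²var(M_3)
= (1)²·4.5 + (1)²·4.5 + (-2)²·4.5 = 27

27.000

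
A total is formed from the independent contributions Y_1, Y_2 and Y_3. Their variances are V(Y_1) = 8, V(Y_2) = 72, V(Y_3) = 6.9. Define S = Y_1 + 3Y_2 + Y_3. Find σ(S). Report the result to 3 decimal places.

25.747

By independence, V(S) = (1)²V(Y_1) + (3)²V(Y_2) + (1)²V(Y_3)
= (1)²·8 + (3)²·72 + (1)²·6.9 = 662.9
σ(S) = √662.9 ≈ 25.747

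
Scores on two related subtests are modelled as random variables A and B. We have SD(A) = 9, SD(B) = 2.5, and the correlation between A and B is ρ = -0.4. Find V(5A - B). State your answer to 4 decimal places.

V(A) = (9)² = 81;  V(B) = (2.5)² = 6.25
Cov(A,B) = ρ·SD(A)·SD(B) = -0.4·9·2.5 = -9
V(5A - B) = (5)²·V(A) + (-1)²·V(B) + 2·(5)·(-1)·Cov(A,B)
= 25·81 + 1·6.25 + -10·-9 = 2121.25

2121.2500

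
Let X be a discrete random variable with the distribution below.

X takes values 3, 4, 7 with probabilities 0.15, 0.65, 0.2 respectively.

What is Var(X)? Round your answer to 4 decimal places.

E[X] = (3)(0.15) + (4)(0.65) + (7)(0.2) = 4.45
E[X²] = (3)²(0.15) + (4)²(0.65) + (7)²(0.2) = 21.55
Var(X) = E[X²] − (E[X])² = 21.55 − (4.45)² = 1.7475

1.7475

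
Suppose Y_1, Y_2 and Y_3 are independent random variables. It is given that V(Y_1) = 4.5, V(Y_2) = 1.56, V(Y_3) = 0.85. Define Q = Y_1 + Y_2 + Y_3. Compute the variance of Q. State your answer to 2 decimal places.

6.91

By independence, V(Q) = (1)²V(Y_1) + (1)²V(Y_2) + (1)²V(Y_3)
= (1)²·4.5 + (1)²·1.56 + (1)²·0.85 = 6.91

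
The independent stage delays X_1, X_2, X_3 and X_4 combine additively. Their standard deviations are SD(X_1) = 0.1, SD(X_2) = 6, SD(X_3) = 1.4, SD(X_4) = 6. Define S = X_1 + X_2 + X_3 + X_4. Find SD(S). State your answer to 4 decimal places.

V(X_1) = 0.01, V(X_2) = 36, V(X_3) = 1.96, V(X_4) = 36
By independence, V(S) = (1)²V(X_1) + (1)²V(X_2) + (1)²V(X_3) + (1)²V(X_4)
= (1)²·0.01 + (1)²·36 + (1)²·1.96 + (1)²·36 = 73.97
SD(S) = √73.97 ≈ 8.6006

8.6006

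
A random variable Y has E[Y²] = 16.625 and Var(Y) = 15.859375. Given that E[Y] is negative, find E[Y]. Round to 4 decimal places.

-0.8750

(E[Y])² = E[Y²] − Var(Y) = 16.625 − 15.859375 = 0.765625
E[Y] = −√0.765625 = -0.875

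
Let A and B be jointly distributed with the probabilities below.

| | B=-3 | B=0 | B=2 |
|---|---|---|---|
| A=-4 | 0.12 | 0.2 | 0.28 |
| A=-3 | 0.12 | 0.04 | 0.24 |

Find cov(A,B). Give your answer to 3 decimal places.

-0.008

E[A] = -3.6,  E[B] = 0.32
E[AB] = -1.16
cov(A,B) = E[AB] − E[A]E[B] = -1.16 − (-3.6)(0.32) = -0.008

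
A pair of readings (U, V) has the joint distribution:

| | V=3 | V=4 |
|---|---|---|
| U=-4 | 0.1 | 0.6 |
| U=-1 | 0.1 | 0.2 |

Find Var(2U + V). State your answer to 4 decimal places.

E[U] = -3.1,  E[V] = 3.8,  E[UV] = -11.9
Var(U) = 11.5 − (-3.1)² = 1.89;  Var(V) = 14.6 − (3.8)² = 0.16
Cov(U,V) = -11.9 − (-3.1)(3.8) = -0.12
Var(2U + V) = (2)²·1.89 + (1)²·0.16 + 2·(2)·(1)·-0.12 = 7.24

7.2400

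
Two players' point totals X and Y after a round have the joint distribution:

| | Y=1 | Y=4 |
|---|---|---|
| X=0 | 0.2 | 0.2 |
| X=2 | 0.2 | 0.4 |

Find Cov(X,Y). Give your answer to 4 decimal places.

0.2400

E[X] = 1.2,  E[Y] = 2.8
E[XY] = 3.6
Cov(X,Y) = E[XY] − E[X]E[Y] = 3.6 − (1.2)(2.8) = 0.24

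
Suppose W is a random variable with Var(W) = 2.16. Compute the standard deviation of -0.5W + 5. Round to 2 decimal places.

Var(-0.5W + 5) = (-0.5)²·2.16 = 0.54
σ(-0.5W + 5) = √0.54 ≈ 0.73

0.73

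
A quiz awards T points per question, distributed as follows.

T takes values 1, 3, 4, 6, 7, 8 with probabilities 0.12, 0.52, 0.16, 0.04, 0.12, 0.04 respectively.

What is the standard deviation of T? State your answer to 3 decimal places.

E[T] = (1)(0.12) + (3)(0.52) + (4)(0.16) + (6)(0.04) + (7)(0.12) + (8)(0.04) = 3.72
E[T²] = (1)²(0.12) + (3)²(0.52) + (4)²(0.16) + (6)²(0.04) + (7)²(0.12) + (8)²(0.04) = 17.24
var(T) = E[T²] − (E[T])² = 17.24 − (3.72)² = 3.4016
SD(T) = √3.4016 ≈ 1.844

1.844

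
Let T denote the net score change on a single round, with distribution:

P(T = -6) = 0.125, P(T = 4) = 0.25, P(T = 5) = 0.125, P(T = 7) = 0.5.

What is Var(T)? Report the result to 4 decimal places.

E[T] = (-6)(0.125) + (4)(0.25) + (5)(0.125) + (7)(0.5) = 4.375
E[T²] = (-6)²(0.125) + (4)²(0.25) + (5)²(0.125) + (7)²(0.5) = 36.125
Var(T) = E[T²] − (E[T])² = 36.125 − (4.375)² = 16.984375

16.9844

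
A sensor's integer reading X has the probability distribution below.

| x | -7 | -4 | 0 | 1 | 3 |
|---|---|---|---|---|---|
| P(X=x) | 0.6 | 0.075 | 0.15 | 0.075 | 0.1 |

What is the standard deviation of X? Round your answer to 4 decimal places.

E[X] = (-7)(0.6) + (-4)(0.075) + (0)(0.15) + (1)(0.075) + (3)(0.1) = -4.125
E[X²] = (-7)²(0.6) + (-4)²(0.075) + (0)²(0.15) + (1)²(0.075) + (3)²(0.1) = 31.575
Var(X) = E[X²] − (E[X])² = 31.575 − (-4.125)² = 14.559375
sd(X) = √14.559375 ≈ 3.8157

3.8157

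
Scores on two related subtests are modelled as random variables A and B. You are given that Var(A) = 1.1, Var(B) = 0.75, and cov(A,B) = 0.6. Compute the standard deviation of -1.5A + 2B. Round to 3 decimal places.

Var(-1.5A + 2B) = (-1.5)²·Var(A) + (2)²·Var(B) + 2·(-1.5)·(2)·cov(A,B)
= 2.25·1.1 + 4·0.75 + -6·0.6 = 1.875
sd(-1.5A + 2B) = √1.875 ≈ 1.369

1.369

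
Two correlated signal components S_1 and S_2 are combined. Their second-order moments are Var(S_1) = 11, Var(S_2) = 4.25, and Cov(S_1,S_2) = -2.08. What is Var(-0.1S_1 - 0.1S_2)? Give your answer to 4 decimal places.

Var(-0.1S_1 - 0.1S_2) = (-0.1)²·Var(S_1) + (-0.1)²·Var(S_2) + 2·(-0.1)·(-0.1)·Cov(S_1,S_2)
= 0.01·11 + 0.01·4.25 + 0.02·-2.08 = 0.1109

0.1109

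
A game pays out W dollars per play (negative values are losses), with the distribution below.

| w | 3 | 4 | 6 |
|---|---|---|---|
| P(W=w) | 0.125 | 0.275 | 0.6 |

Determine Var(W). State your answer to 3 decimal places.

E[W] = (3)(0.125) + (4)(0.275) + (6)(0.6) = 5.075
E[W²] = (3)²(0.125) + (4)²(0.275) + (6)²(0.6) = 27.125
Var(W) = E[W²] − (E[W])² = 27.125 − (5.075)² = 1.369375

1.369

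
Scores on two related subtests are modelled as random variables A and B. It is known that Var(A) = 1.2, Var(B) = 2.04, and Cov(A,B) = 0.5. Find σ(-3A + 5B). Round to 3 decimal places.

6.841

Var(-3A + 5B) = (-3)²·Var(A) + (5)²·Var(B) + 2·(-3)·(5)·Cov(A,B)
= 9·1.2 + 25·2.04 + -30·0.5 = 46.8
σ(-3A + 5B) = √46.8 ≈ 6.841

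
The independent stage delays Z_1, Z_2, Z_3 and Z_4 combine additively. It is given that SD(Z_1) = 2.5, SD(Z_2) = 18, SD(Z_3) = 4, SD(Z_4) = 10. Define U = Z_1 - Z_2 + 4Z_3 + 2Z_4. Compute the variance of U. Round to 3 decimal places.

986.250

Var(Z_1) = 6.25, Var(Z_2) = 324, Var(Z_3) = 16, Var(Z_4) = 100
By independence, Var(U) = (1)²Var(Z_1) + (-1)²Var(Z_2) + (4)²Var(Z_3) + (2)²Var(Z_4)
= (1)²·6.25 + (-1)²·324 + (4)²·16 + (2)²·100 = 986.25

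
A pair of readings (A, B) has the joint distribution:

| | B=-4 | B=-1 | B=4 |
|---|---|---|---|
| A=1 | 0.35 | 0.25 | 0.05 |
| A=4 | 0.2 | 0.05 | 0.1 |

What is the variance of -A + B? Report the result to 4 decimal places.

E[A] = 2.05,  E[B] = -1.9,  E[AB] = -3.25
var(A) = 6.25 − (2.05)² = 2.0475;  var(B) = 11.5 − (-1.9)² = 7.89
Cov(A,B) = -3.25 − (2.05)(-1.9) = 0.645
var(-A + B) = (-1)²·2.0475 + (1)²·7.89 + 2·(-1)·(1)·0.645 = 8.6475

8.6475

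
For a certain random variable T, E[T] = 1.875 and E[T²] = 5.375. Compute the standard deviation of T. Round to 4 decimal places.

V(T) = 5.375 − (1.875)² = 1.859375
SD(T) = √1.859375 ≈ 1.3636

1.3636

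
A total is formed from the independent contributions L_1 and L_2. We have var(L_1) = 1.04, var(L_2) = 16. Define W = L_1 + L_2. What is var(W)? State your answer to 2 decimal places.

By independence, var(W) = (1)²var(L_1) + (1)²var(L_2)
= (1)²·1.04 + (1)²·16 = 17.04

17.04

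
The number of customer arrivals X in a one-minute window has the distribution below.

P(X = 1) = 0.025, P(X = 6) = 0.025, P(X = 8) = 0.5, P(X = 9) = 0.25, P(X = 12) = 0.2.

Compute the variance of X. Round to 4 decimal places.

4.0944

E[X] = (1)(0.025) + (6)(0.025) + (8)(0.5) + (9)(0.25) + (12)(0.2) = 8.825
E[X²] = (1)²(0.025) + (6)²(0.025) + (8)²(0.5) + (9)²(0.25) + (12)²(0.2) = 81.975
var(X) = E[X²] − (E[X])² = 81.975 − (8.825)² = 4.094375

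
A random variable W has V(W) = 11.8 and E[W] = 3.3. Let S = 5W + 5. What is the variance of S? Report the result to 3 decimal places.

295.000

V(5W + 5) = (5)²·V(W) = 25·11.8 = 295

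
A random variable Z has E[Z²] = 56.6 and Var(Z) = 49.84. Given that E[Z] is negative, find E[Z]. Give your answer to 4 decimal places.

-2.6000

(E[Z])² = E[Z²] − Var(Z) = 56.6 − 49.84 = 6.76
E[Z] = −√6.76 = -2.6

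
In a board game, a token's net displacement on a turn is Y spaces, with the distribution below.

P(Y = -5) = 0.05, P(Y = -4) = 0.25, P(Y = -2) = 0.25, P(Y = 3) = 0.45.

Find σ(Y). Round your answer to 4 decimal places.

E[Y] = (-5)(0.05) + (-4)(0.25) + (-2)(0.25) + (3)(0.45) = -0.4
E[Y²] = (-5)²(0.05) + (-4)²(0.25) + (-2)²(0.25) + (3)²(0.45) = 10.3
V(Y) = E[Y²] − (E[Y])² = 10.3 − (-0.4)² = 10.14
σ(Y) = √10.14 ≈ 3.1843

3.1843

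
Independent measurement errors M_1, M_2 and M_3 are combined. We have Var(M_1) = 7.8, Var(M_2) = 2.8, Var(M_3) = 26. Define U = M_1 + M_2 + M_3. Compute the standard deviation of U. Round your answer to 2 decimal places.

By independence, Var(U) = (1)²Var(M_1) + (1)²Var(M_2) + (1)²Var(M_3)
= (1)²·7.8 + (1)²·2.8 + (1)²·26 = 36.6
σ(U) = √36.6 ≈ 6.05

6.05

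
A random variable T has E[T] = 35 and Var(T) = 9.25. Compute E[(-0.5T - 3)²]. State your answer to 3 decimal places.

422.563

E[-0.5T - 3] = -0.5·35 − 3 = -20.5
Var(-0.5T - 3) = (-0.5)²·9.25 = 2.3125
E[(-0.5T - 3)²] = Var((-0.5T - 3)) + (E[(-0.5T - 3)])² = 2.3125 + (-20.5)² = 422.5625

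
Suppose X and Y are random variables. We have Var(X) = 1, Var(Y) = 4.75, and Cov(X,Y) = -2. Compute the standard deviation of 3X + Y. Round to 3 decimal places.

Var(3X + Y) = (3)²·Var(X) + (1)²·Var(Y) + 2·(3)·(1)·Cov(X,Y)
= 9·1 + 1·4.75 + 6·-2 = 1.75
SD(3X + Y) = √1.75 ≈ 1.323

1.323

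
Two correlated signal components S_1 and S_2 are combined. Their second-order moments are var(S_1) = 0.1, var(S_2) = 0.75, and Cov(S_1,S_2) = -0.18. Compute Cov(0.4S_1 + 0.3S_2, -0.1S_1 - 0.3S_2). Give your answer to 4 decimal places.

-0.0445

Cov(0.4S_1 + 0.3S_2, -0.1S_1 - 0.3S_2) = (0.4)(-0.1)var(S_1) + (0.3)(-0.3)var(S_2) + [(0.4)(-0.3) + (0.3)(-0.1)]Cov(S_1,S_2)
= -0.04·0.1 + -0.09·0.75 + -0.15·-0.18 = -0.0445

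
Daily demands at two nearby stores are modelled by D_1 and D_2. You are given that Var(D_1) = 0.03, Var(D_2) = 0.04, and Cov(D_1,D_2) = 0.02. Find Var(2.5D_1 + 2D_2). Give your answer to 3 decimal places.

0.548

Var(2.5D_1 + 2D_2) = (2.5)²·Var(D_1) + (2)²·Var(D_2) + 2·(2.5)·(2)·Cov(D_1,D_2)
= 6.25·0.03 + 4·0.04 + 10·0.02 = 0.5475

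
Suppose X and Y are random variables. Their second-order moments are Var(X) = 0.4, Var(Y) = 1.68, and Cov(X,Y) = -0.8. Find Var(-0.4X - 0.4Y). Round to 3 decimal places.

0.077

Var(-0.4X - 0.4Y) = (-0.4)²·Var(X) + (-0.4)²·Var(Y) + 2·(-0.4)·(-0.4)·Cov(X,Y)
= 0.16·0.4 + 0.16·1.68 + 0.32·-0.8 = 0.0768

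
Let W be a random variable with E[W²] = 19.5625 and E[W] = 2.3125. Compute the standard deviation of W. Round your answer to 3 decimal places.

Var(W) = 19.5625 − (2.3125)² = 14.21484375
σ(W) = √14.21484375 ≈ 3.770

3.770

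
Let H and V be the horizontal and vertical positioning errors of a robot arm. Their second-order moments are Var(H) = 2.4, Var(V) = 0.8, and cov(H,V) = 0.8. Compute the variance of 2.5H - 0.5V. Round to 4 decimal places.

13.2000

Var(2.5H - 0.5V) = (2.5)²·Var(H) + (-0.5)²·Var(V) + 2·(2.5)·(-0.5)·cov(H,V)
= 6.25·2.4 + 0.25·0.8 + -2.5·0.8 = 13.2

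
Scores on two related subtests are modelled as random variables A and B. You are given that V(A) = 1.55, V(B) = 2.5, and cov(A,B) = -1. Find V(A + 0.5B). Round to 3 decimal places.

1.175

V(A + 0.5B) = (1)²·V(A) + (0.5)²·V(B) + 2·(1)·(0.5)·cov(A,B)
= 1·1.55 + 0.25·2.5 + 1·-1 = 1.175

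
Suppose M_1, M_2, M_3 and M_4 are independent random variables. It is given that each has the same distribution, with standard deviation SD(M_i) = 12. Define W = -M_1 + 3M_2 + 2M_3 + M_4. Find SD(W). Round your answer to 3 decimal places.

V(M_i) = (12)² = 144
By independence, V(W) = (-1)²V(M_1) + (3)²V(M_2) + (2)²V(M_3) + (1)²V(M_4)
= (-1)²·144 + (3)²·144 + (2)²·144 + (1)²·144 = 2160
SD(W) = √2160 ≈ 46.476

46.476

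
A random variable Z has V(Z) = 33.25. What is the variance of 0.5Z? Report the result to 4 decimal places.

8.3125

V(0.5Z) = (0.5)²·V(Z) = 0.25·33.25 = 8.3125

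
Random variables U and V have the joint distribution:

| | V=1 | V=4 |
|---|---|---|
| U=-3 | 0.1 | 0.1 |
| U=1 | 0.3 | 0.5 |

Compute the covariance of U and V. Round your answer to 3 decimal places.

0.240

E[U] = 0.2,  E[V] = 2.8
E[UV] = 0.8
Cov(U,V) = E[UV] − E[U]E[V] = 0.8 − (0.2)(2.8) = 0.24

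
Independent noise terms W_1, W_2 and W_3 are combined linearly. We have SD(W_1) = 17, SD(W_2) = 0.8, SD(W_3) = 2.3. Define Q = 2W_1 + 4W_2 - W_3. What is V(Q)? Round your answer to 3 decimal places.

1171.530

V(W_1) = 289, V(W_2) = 0.64, V(W_3) = 5.29
By independence, V(Q) = (2)²V(W_1) + (4)²V(W_2) + (-1)²V(W_3)
= (2)²·289 + (4)²·0.64 + (-1)²·5.29 = 1171.53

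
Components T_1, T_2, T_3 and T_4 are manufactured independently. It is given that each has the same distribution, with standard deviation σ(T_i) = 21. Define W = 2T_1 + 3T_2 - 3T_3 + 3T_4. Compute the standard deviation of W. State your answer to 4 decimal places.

Var(T_i) = (21)² = 441
By independence, Var(W) = (2)²Var(T_1) + (3)²Var(T_2) + (-3)²Var(T_3) + (3)²Var(T_4)
= (2)²·441 + (3)²·441 + (-3)²·441 + (3)²·441 = 13671
σ(W) = √13671 ≈ 116.9231

116.9231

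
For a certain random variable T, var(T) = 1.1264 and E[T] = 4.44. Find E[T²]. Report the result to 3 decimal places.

E[T²] = var(T) + (E[T])² = 1.1264 + (4.44)² = 20.84

20.840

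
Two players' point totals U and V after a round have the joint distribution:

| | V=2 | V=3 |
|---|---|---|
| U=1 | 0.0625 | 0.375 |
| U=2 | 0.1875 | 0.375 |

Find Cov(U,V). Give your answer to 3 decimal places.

E[U] = 1.5625,  E[V] = 2.75
E[UV] = 4.25
Cov(U,V) = E[UV] − E[U]E[V] = 4.25 − (1.5625)(2.75) = -0.046875

-0.047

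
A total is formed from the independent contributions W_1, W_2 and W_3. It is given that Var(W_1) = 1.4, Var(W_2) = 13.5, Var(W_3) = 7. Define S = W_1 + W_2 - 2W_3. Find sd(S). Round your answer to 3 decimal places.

By independence, Var(S) = (1)²Var(W_1) + (1)²Var(W_2) + (-2)²Var(W_3)
= (1)²·1.4 + (1)²·13.5 + (-2)²·7 = 42.9
sd(S) = √42.9 ≈ 6.550

6.550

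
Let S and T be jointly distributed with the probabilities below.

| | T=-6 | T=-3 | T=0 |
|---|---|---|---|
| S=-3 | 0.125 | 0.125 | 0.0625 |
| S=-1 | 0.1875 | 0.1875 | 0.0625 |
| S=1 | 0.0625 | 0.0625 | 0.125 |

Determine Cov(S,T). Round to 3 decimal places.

0.703

E[S] = -1.125,  E[T] = -3.375
E[ST] = 4.5
Cov(S,T) = E[ST] − E[S]E[T] = 4.5 − (-1.125)(-3.375) = 0.703125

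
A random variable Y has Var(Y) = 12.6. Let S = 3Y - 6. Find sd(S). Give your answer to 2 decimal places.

Var(3Y - 6) = (3)²·12.6 = 113.4
sd(S) = √113.4 ≈ 10.65

10.65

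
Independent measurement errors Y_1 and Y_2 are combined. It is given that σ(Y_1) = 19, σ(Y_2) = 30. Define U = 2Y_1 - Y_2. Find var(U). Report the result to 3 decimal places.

2344.000

var(Y_1) = 361, var(Y_2) = 900
By independence, var(U) = (2)²var(Y_1) + (-1)²var(Y_2)
= (2)²·361 + (-1)²·900 = 2344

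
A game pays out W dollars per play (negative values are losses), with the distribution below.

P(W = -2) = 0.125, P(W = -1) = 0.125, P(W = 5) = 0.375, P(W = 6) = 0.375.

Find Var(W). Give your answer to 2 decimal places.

9.44

E[W] = (-2)(0.125) + (-1)(0.125) + (5)(0.375) + (6)(0.375) = 3.75
E[W²] = (-2)²(0.125) + (-1)²(0.125) + (5)²(0.375) + (6)²(0.375) = 23.5
Var(W) = E[W²] − (E[W])² = 23.5 − (3.75)² = 9.4375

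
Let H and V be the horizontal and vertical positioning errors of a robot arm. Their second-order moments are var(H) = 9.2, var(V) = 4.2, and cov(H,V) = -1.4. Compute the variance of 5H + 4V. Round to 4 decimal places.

var(5H + 4V) = (5)²·var(H) + (4)²·var(V) + 2·(5)·(4)·cov(H,V)
= 25·9.2 + 16·4.2 + 40·-1.4 = 241.2

241.2000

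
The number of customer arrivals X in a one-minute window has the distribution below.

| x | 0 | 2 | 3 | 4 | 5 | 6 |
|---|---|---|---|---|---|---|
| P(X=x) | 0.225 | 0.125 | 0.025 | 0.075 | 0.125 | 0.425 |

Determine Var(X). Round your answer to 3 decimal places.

5.910

E[X] = (0)(0.225) + (2)(0.125) + (3)(0.025) + (4)(0.075) + (5)(0.125) + (6)(0.425) = 3.8
E[X²] = (0)²(0.225) + (2)²(0.125) + (3)²(0.025) + (4)²(0.075) + (5)²(0.125) + (6)²(0.425) = 20.35
Var(X) = E[X²] − (E[X])² = 20.35 − (3.8)² = 5.91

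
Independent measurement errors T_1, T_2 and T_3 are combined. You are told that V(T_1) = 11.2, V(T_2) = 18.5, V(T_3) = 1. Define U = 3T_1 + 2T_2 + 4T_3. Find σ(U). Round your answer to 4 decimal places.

By independence, V(U) = (3)²V(T_1) + (2)²V(T_2) + (4)²V(T_3)
= (3)²·11.2 + (2)²·18.5 + (4)²·1 = 190.8
σ(U) = √190.8 ≈ 13.8130

13.8130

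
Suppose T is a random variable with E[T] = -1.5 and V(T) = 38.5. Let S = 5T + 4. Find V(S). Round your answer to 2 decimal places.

V(5T + 4) = (5)²·V(T) = 25·38.5 = 962.5

962.50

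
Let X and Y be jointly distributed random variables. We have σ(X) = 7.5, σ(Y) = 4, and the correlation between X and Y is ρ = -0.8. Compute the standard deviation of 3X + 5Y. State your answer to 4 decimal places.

13.6473

V(X) = (7.5)² = 56.25;  V(Y) = (4)² = 16
cov(X,Y) = ρ·σ(X)·σ(Y) = -0.8·7.5·4 = -24
V(3X + 5Y) = (3)²·V(X) + (5)²·V(Y) + 2·(3)·(5)·cov(X,Y)
= 9·56.25 + 25·16 + 30·-24 = 186.25
σ(3X + 5Y) = √186.25 ≈ 13.6473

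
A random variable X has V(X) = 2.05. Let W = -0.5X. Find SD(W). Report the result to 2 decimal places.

V(-0.5X) = (-0.5)²·2.05 = 0.5125
SD(W) = √0.5125 ≈ 0.72

0.72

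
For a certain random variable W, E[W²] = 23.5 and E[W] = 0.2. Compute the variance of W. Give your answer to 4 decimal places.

23.4600

Var(W) = 23.5 − (0.2)² = 23.46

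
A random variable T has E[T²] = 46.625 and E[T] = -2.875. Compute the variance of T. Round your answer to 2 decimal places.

var(T) = 46.625 − (-2.875)² = 38.359375

38.36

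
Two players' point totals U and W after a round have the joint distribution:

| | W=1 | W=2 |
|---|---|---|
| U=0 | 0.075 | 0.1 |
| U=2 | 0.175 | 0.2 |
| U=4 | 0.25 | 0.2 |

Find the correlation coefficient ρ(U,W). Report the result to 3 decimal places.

E[U] = 2.55,  E[W] = 1.5
E[UW] = 3.75
Cov(U,W) = E[UW] − E[U]E[W] = 3.75 − (2.55)(1.5) = -0.075
V(U) = 2.1975,  V(W) = 0.25
ρ = -0.075 / √(2.1975·0.25) ≈ -0.101

-0.101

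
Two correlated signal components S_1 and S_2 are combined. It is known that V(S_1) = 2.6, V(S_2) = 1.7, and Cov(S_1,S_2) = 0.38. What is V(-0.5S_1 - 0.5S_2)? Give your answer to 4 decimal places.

1.2650

V(-0.5S_1 - 0.5S_2) = (-0.5)²·V(S_1) + (-0.5)²·V(S_2) + 2·(-0.5)·(-0.5)·Cov(S_1,S_2)
= 0.25·2.6 + 0.25·1.7 + 0.5·0.38 = 1.265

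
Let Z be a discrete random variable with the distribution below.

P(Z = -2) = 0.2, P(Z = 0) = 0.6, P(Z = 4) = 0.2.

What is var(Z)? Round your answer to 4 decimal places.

3.8400

E[Z] = (-2)(0.2) + (0)(0.6) + (4)(0.2) = 0.4
E[Z²] = (-2)²(0.2) + (0)²(0.6) + (4)²(0.2) = 4
var(Z) = E[Z²] − (E[Z])² = 4 − (0.4)² = 3.84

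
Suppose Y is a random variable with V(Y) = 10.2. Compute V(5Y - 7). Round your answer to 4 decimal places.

255.0000

V(5Y - 7) = (5)²·V(Y) = 25·10.2 = 255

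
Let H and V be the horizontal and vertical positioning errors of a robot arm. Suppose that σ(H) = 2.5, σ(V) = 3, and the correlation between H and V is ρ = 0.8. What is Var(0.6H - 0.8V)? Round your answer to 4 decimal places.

2.2500

Var(H) = (2.5)² = 6.25;  Var(V) = (3)² = 9
Cov(H,V) = ρ·σ(H)·σ(V) = 0.8·2.5·3 = 6
Var(0.6H - 0.8V) = (0.6)²·Var(H) + (-0.8)²·Var(V) + 2·(0.6)·(-0.8)·Cov(H,V)
= 0.36·6.25 + 0.64·9 + -0.96·6 = 2.25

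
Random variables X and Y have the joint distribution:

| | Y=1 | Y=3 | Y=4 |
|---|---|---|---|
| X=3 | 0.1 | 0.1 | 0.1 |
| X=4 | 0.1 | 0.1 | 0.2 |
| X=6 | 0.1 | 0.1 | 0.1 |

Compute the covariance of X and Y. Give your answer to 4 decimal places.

-0.0400

E[X] = 4.3,  E[Y] = 2.8
E[XY] = 12
cov(X,Y) = E[XY] − E[X]E[Y] = 12 − (4.3)(2.8) = -0.04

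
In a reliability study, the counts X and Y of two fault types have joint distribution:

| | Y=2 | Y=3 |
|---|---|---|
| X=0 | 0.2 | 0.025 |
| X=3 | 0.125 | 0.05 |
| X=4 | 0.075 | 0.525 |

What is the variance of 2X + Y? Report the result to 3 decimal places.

E[X] = 2.925,  E[Y] = 2.6,  E[XY] = 8.1
V(X) = 11.175 − (2.925)² = 2.619375;  V(Y) = 7 − (2.6)² = 0.24
Cov(X,Y) = 8.1 − (2.925)(2.6) = 0.495
V(2X + Y) = (2)²·2.619375 + (1)²·0.24 + 2·(2)·(1)·0.495 = 12.6975

12.698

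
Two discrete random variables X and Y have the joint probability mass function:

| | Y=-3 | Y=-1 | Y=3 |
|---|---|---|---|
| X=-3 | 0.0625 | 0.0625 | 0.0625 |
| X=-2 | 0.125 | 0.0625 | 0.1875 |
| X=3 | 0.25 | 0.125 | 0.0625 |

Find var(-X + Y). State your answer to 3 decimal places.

17.984

E[X] = 0,  E[Y] = -0.625,  E[XY] = -2.125
var(X) = 7.125 − (0)² = 7.125;  var(Y) = 7 − (-0.625)² = 6.609375
cov(X,Y) = -2.125 − (0)(-0.625) = -2.125
var(-X + Y) = (-1)²·7.125 + (1)²·6.609375 + 2·(-1)·(1)·-2.125 = 17.984375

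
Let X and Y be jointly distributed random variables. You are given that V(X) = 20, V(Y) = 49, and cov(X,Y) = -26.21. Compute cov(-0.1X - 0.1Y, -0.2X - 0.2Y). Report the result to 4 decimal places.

0.3316

cov(-0.1X - 0.1Y, -0.2X - 0.2Y) = (-0.1)(-0.2)V(X) + (-0.1)(-0.2)V(Y) + [(-0.1)(-0.2) + (-0.1)(-0.2)]cov(X,Y)
= 0.02·20 + 0.02·49 + 0.04·-26.21 = 0.3316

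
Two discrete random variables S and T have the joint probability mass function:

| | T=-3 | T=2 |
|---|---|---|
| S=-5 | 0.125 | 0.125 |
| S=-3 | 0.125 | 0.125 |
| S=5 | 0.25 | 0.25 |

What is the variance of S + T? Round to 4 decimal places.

E[S] = 0.5,  E[T] = -0.5,  E[ST] = -0.25
Var(S) = 21 − (0.5)² = 20.75;  Var(T) = 6.5 − (-0.5)² = 6.25
Cov(S,T) = -0.25 − (0.5)(-0.5) = 0
Var(S + T) = (1)²·20.75 + (1)²·6.25 + 2·(1)·(1)·0 = 27

27.0000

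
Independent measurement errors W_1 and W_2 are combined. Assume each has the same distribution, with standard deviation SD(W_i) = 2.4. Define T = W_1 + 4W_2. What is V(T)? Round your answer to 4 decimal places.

97.9200

V(W_i) = (2.4)² = 5.76
By independence, V(T) = (1)²V(W_1) + (4)²V(W_2)
= (1)²·5.76 + (4)²·5.76 = 97.92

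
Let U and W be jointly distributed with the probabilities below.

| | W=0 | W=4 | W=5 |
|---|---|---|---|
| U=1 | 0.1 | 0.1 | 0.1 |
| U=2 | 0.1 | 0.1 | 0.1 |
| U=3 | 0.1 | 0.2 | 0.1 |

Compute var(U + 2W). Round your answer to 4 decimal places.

E[U] = 2.1,  E[W] = 3.1,  E[UW] = 6.6
var(U) = 5.1 − (2.1)² = 0.69;  var(W) = 13.9 − (3.1)² = 4.29
Cov(U,W) = 6.6 − (2.1)(3.1) = 0.09
var(U + 2W) = (1)²·0.69 + (2)²·4.29 + 2·(1)·(2)·0.09 = 18.21

18.2100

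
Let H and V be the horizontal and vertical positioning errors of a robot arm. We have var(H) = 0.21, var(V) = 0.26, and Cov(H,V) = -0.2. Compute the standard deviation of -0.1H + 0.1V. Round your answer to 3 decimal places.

0.093

var(-0.1H + 0.1V) = (-0.1)²·var(H) + (0.1)²·var(V) + 2·(-0.1)·(0.1)·Cov(H,V)
= 0.01·0.21 + 0.01·0.26 + -0.02·-0.2 = 0.0087
SD(-0.1H + 0.1V) = √0.0087 ≈ 0.093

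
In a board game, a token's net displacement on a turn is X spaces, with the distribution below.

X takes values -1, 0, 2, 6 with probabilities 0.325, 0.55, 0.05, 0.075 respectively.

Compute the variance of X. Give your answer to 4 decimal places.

E[X] = (-1)(0.325) + (0)(0.55) + (2)(0.05) + (6)(0.075) = 0.225
E[X²] = (-1)²(0.325) + (0)²(0.55) + (2)²(0.05) + (6)²(0.075) = 3.225
Var(X) = E[X²] − (E[X])² = 3.225 − (0.225)² = 3.174375

3.1744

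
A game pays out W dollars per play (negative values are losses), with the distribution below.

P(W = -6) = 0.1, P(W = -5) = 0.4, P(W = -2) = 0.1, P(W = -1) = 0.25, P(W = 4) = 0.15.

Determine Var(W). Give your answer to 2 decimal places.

E[W] = (-6)(0.1) + (-5)(0.4) + (-2)(0.1) + (-1)(0.25) + (4)(0.15) = -2.45
E[W²] = (-6)²(0.1) + (-5)²(0.4) + (-2)²(0.1) + (-1)²(0.25) + (4)²(0.15) = 16.65
Var(W) = E[W²] − (E[W])² = 16.65 − (-2.45)² = 10.6475

10.65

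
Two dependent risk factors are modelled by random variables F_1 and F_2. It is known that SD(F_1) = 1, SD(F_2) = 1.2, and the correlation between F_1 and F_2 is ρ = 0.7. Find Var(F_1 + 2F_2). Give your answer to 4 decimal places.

10.1200

Var(F_1) = (1)² = 1;  Var(F_2) = (1.2)² = 1.44
cov(F_1,F_2) = ρ·SD(F_1)·SD(F_2) = 0.7·1·1.2 = 0.84
Var(F_1 + 2F_2) = (1)²·Var(F_1) + (2)²·Var(F_2) + 2·(1)·(2)·cov(F_1,F_2)
= 1·1 + 4·1.44 + 4·0.84 = 10.12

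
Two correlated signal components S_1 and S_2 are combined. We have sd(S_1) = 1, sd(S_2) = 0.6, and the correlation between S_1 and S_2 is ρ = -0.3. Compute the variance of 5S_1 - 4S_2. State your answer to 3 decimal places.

V(S_1) = (1)² = 1;  V(S_2) = (0.6)² = 0.36
Cov(S_1,S_2) = ρ·sd(S_1)·sd(S_2) = -0.3·1·0.6 = -0.18
V(5S_1 - 4S_2) = (5)²·V(S_1) + (-4)²·V(S_2) + 2·(5)·(-4)·Cov(S_1,S_2)
= 25·1 + 16·0.36 + -40·-0.18 = 37.96

37.960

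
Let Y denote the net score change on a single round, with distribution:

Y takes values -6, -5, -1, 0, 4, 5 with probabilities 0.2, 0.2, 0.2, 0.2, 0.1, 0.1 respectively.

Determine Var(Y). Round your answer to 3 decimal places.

E[Y] = (-6)(0.2) + (-5)(0.2) + (-1)(0.2) + (0)(0.2) + (4)(0.1) + (5)(0.1) = -1.5
E[Y²] = (-6)²(0.2) + (-5)²(0.2) + (-1)²(0.2) + (0)²(0.2) + (4)²(0.1) + (5)²(0.1) = 16.5
Var(Y) = E[Y²] − (E[Y])² = 16.5 − (-1.5)² = 14.25

14.250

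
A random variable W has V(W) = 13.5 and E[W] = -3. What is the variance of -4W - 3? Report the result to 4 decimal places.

V(-4W - 3) = (-4)²·V(W) = 16·13.5 = 216

216.0000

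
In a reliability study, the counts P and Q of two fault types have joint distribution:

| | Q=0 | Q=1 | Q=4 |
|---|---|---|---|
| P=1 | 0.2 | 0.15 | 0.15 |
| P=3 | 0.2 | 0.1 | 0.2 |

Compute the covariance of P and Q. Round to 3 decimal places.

E[P] = 2,  E[Q] = 1.65
E[PQ] = 3.45
Cov(P,Q) = E[PQ] − E[P]E[Q] = 3.45 − (2)(1.65) = 0.15

0.150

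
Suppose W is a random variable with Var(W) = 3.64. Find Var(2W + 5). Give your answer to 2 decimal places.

14.56

Var(2W + 5) = (2)²·Var(W) = 4·3.64 = 14.56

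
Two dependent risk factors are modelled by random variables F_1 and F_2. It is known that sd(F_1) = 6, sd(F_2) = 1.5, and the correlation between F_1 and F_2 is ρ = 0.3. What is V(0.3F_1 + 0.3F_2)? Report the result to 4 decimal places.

V(F_1) = (6)² = 36;  V(F_2) = (1.5)² = 2.25
cov(F_1,F_2) = ρ·sd(F_1)·sd(F_2) = 0.3·6·1.5 = 2.7
V(0.3F_1 + 0.3F_2) = (0.3)²·V(F_1) + (0.3)²·V(F_2) + 2·(0.3)·(0.3)·cov(F_1,F_2)
= 0.09·36 + 0.09·2.25 + 0.18·2.7 = 3.9285

3.9285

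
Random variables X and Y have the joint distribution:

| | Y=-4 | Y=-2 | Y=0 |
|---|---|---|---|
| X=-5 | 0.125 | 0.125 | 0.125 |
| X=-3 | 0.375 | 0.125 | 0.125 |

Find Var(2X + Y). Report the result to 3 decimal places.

5.000

E[X] = -3.75,  E[Y] = -2.5,  E[XY] = 9
Var(X) = 15 − (-3.75)² = 0.9375;  Var(Y) = 9 − (-2.5)² = 2.75
Cov(X,Y) = 9 − (-3.75)(-2.5) = -0.375
Var(2X + Y) = (2)²·0.9375 + (1)²·2.75 + 2·(2)·(1)·-0.375 = 5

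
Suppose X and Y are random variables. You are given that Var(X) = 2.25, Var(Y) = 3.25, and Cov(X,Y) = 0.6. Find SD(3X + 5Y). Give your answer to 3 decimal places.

10.932

Var(3X + 5Y) = (3)²·Var(X) + (5)²·Var(Y) + 2·(3)·(5)·Cov(X,Y)
= 9·2.25 + 25·3.25 + 30·0.6 = 119.5
SD(3X + 5Y) = √119.5 ≈ 10.932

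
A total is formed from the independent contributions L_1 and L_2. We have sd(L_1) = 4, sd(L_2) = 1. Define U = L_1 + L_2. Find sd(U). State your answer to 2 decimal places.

V(L_1) = 16, V(L_2) = 1
By independence, V(U) = (1)²V(L_1) + (1)²V(L_2)
= (1)²·16 + (1)²·1 = 17
sd(U) = √17 ≈ 4.12

4.12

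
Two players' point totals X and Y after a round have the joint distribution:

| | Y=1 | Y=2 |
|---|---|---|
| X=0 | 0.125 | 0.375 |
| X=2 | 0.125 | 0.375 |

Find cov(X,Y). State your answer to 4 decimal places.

E[X] = 1,  E[Y] = 1.75
E[XY] = 1.75
cov(X,Y) = E[XY] − E[X]E[Y] = 1.75 − (1)(1.75) = 0

0.0000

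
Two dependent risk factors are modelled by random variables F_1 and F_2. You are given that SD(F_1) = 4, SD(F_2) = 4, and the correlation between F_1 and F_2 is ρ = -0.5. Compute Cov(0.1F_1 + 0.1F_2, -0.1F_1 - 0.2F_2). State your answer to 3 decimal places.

-0.240

var(F_1) = (4)² = 16;  var(F_2) = (4)² = 16
Cov(F_1,F_2) = ρ·SD(F_1)·SD(F_2) = -0.5·4·4 = -8
Cov(0.1F_1 + 0.1F_2, -0.1F_1 - 0.2F_2) = (0.1)(-0.1)var(F_1) + (0.1)(-0.2)var(F_2) + [(0.1)(-0.2) + (0.1)(-0.1)]Cov(F_1,F_2)
= -0.01·16 + -0.02·16 + -0.03·-8 = -0.24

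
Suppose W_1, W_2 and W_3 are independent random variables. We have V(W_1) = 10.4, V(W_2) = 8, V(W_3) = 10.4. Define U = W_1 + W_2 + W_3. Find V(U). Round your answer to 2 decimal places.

28.80

By independence, V(U) = (1)²V(W_1) + (1)²V(W_2) + (1)²V(W_3)
= (1)²·10.4 + (1)²·8 + (1)²·10.4 = 28.8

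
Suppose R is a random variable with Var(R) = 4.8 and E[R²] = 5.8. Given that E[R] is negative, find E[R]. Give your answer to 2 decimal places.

-1.00

(E[R])² = E[R²] − Var(R) = 5.8 − 4.8 = 1
E[R] = −√1 = -1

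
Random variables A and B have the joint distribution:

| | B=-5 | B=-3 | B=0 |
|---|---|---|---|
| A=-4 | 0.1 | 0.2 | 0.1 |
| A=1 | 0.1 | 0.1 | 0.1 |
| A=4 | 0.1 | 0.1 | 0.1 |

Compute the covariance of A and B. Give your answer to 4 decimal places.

0.1300

E[A] = -0.1,  E[B] = -2.7
E[AB] = 0.4
cov(A,B) = E[AB] − E[A]E[B] = 0.4 − (-0.1)(-2.7) = 0.13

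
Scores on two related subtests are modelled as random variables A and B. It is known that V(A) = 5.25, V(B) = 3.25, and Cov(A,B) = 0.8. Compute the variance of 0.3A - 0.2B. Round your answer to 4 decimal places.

0.5065

V(0.3A - 0.2B) = (0.3)²·V(A) + (-0.2)²·V(B) + 2·(0.3)·(-0.2)·Cov(A,B)
= 0.09·5.25 + 0.04·3.25 + -0.12·0.8 = 0.5065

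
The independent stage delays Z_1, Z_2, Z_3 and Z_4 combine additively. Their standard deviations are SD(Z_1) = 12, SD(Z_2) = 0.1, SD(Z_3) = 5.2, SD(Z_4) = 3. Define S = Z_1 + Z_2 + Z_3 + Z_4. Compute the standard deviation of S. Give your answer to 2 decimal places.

Var(Z_1) = 144, Var(Z_2) = 0.01, Var(Z_3) = 27.04, Var(Z_4) = 9
By independence, Var(S) = (1)²Var(Z_1) + (1)²Var(Z_2) + (1)²Var(Z_3) + (1)²Var(Z_4)
= (1)²·144 + (1)²·0.01 + (1)²·27.04 + (1)²·9 = 180.05
SD(S) = √180.05 ≈ 13.42

13.42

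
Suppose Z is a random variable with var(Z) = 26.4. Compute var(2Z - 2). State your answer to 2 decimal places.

var(2Z - 2) = (2)²·var(Z) = 4·26.4 = 105.6

105.60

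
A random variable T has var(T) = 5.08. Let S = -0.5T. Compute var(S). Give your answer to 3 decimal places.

var(-0.5T) = (-0.5)²·var(T) = 0.25·5.08 = 1.27

1.270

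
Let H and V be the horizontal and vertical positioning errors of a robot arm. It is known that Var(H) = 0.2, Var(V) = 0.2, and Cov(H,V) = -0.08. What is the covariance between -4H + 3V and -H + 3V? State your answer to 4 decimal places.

Cov(-4H + 3V, -H + 3V) = (-4)(-1)Var(H) + (3)(3)Var(V) + [(-4)(3) + (3)(-1)]Cov(H,V)
= 4·0.2 + 9·0.2 + -15·-0.08 = 3.8

3.8000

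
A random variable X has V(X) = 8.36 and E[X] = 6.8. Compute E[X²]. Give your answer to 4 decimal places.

54.6000

E[X²] = V(X) + (E[X])² = 8.36 + (6.8)² = 54.6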